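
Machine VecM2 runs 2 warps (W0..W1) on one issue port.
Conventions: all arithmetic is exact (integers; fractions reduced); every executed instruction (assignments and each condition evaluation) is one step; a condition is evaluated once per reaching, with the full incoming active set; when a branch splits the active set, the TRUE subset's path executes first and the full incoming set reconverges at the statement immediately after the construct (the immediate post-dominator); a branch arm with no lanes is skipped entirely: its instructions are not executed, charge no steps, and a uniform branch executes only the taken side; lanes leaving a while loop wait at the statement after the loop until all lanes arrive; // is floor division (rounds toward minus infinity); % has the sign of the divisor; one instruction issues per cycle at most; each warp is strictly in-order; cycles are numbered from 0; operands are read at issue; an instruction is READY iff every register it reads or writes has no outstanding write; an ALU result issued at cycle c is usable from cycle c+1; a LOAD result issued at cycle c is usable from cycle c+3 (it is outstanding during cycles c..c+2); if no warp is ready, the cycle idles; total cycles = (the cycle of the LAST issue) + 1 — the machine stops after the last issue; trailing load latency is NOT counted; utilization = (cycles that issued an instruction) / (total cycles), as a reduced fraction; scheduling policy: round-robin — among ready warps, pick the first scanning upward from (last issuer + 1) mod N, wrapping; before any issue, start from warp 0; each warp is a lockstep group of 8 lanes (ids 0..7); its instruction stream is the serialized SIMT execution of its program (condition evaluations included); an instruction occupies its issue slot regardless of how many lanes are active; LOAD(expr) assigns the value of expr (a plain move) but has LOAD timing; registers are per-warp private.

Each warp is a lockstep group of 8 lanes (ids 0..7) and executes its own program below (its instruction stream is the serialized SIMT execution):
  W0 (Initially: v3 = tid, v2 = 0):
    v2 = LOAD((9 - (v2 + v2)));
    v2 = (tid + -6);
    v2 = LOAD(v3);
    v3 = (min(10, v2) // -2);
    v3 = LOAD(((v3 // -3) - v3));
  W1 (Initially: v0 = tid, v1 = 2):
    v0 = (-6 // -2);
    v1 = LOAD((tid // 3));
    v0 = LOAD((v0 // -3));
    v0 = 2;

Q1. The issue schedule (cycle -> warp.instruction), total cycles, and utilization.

cycle 0: W0.I0
cycle 1: W1.I0
cycle 2: W1.I1
cycle 3: W0.I1
cycle 4: W1.I2
cycle 5: W0.I2
cycle 6: idle
cycle 7: W1.I3
cycle 8: W0.I3
cycle 9: W0.I4

Answer: 10 cycles, utilization 9/10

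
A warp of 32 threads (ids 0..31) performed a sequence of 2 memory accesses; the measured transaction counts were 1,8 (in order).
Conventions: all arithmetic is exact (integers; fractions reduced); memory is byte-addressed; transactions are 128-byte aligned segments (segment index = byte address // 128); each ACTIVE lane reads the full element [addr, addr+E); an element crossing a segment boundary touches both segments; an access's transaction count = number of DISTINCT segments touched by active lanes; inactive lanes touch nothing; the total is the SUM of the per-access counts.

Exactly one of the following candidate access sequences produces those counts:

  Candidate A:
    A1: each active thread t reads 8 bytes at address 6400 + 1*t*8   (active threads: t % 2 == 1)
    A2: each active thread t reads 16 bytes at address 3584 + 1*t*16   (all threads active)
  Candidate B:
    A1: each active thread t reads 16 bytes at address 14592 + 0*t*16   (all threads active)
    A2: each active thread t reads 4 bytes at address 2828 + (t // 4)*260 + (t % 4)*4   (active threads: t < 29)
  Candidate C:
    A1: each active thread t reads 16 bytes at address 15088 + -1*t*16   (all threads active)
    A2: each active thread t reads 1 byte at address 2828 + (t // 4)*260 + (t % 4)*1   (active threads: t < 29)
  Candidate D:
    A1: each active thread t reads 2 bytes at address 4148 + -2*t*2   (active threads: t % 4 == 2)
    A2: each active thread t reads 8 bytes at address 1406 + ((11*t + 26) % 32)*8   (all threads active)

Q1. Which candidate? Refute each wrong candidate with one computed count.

A: A1 gives 2 transactions, not 1
C: A1 gives 4 transactions, not 1
D: A1 gives 2 transactions, not 1
B: all counts match (1,8)

Answer: B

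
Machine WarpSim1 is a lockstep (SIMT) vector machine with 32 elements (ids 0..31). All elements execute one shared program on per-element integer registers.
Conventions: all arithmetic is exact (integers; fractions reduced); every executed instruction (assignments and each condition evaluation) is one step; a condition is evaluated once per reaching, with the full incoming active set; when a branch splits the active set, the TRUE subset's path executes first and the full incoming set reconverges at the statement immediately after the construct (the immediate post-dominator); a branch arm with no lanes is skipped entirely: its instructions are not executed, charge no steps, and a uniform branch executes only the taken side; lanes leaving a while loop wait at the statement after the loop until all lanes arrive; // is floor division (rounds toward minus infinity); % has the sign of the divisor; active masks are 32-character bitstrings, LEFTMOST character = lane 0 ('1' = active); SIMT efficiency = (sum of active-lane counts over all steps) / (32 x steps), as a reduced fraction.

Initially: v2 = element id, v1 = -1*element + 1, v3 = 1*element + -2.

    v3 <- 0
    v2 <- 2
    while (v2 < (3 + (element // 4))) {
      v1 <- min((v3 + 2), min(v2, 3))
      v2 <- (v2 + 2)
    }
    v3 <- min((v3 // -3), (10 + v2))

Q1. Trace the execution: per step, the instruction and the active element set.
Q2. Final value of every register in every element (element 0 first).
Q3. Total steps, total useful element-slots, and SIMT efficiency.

step 0: v3 <- 0                      11111111111111111111111111111111
step 1: v2 <- 2                      11111111111111111111111111111111
step 2: eval (v2 < (3 + (element // 4))) 11111111111111111111111111111111
step 3: v1 <- min((v3 + 2), min(v2, 3)) 11111111111111111111111111111111
step 4: v2 <- (v2 + 2)               11111111111111111111111111111111
step 5: eval (v2 < (3 + (element // 4))) 11111111111111111111111111111111
step 6: v1 <- min((v3 + 2), min(v2, 3)) 00000000111111111111111111111111
step 7: v2 <- (v2 + 2)               00000000111111111111111111111111
step 8: eval (v2 < (3 + (element // 4))) 00000000111111111111111111111111
step 9: v1 <- min((v3 + 2), min(v2, 3)) 00000000000000001111111111111111
step 10: v2 <- (v2 + 2)               00000000000000001111111111111111
step 11: eval (v2 < (3 + (element // 4))) 00000000000000001111111111111111
step 12: v1 <- min((v3 + 2), min(v2, 3)) 00000000000000000000000011111111
step 13: v2 <- (v2 + 2)               00000000000000000000000011111111
step 14: eval (v2 < (3 + (element // 4))) 00000000000000000000000011111111
step 15: v3 <- min((v3 // -3), (10 + v2)) 11111111111111111111111111111111

Answer: 16 steps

v2: 4,4,4,4,4,4,4,4,6,6,6,6,6,6,6,6,8,8,8,8,8,8,8,8,10,10,10,10,10,10,10,10
v1: 2,2,2,2,2,2,2,2,2,2,2,2,2,2,2,2,2,2,2,2,2,2,2,2,2,2,2,2,2,2,2,2
v3: 0,0,0,0,0,0,0,0,0,0,0,0,0,0,0,0,0,0,0,0,0,0,0,0,0,0,0,0,0,0,0,0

steps = 16; useful = 368; efficiency = 368/512 = 23/32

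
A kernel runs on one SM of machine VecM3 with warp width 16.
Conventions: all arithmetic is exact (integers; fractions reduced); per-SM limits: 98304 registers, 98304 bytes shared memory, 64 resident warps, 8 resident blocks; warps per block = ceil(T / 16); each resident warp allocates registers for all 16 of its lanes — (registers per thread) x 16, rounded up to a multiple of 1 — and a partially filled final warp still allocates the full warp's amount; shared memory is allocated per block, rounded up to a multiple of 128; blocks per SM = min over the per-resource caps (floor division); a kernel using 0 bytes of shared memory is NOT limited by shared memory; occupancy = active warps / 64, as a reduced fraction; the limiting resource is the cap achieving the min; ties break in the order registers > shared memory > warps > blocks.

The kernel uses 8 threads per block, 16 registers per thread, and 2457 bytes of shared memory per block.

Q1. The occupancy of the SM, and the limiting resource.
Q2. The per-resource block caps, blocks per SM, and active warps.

Answer: occupancy 1/8, limited by blocks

registers: 384 blocks
shared memory: 38 blocks
warps: 64 blocks
blocks: 8 blocks

Answer: 8 blocks, 8 active warps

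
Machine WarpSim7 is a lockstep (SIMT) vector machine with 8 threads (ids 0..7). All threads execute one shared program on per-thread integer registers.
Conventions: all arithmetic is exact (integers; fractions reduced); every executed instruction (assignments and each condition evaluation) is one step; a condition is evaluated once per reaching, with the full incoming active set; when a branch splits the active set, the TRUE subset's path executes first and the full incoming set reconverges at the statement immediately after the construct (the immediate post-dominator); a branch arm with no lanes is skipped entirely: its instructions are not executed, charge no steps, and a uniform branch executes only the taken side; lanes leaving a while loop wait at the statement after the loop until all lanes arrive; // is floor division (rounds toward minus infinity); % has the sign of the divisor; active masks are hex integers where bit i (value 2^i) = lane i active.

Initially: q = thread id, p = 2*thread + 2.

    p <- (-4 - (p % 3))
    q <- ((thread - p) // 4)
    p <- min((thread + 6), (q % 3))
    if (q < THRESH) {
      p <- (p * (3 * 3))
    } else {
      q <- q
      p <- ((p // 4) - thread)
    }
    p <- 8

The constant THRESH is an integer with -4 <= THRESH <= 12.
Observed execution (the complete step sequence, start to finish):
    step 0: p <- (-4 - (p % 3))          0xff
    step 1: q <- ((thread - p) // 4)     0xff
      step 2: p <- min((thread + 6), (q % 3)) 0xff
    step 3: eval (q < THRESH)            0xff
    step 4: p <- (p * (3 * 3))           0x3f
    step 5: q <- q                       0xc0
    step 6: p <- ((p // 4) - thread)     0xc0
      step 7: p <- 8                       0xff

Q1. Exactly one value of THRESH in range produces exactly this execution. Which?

Answer: THRESH = 3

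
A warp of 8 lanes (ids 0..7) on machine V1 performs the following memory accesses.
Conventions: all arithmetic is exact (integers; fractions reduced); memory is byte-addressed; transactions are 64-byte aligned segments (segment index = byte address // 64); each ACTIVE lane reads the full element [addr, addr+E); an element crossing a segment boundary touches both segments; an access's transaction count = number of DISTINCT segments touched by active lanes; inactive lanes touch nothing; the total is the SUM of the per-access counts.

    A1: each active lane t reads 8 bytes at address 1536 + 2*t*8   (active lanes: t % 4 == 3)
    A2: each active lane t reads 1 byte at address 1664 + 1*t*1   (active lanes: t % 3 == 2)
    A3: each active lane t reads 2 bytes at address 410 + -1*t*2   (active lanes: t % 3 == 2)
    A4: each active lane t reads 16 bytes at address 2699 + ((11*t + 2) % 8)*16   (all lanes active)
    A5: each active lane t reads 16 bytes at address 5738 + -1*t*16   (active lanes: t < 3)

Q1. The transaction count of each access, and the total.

A1: 2 transactions
A2: 1 transaction
A3: 1 transaction
A4: 3 transactions
A5: 1 transaction

Answer: 2,1,1,3,1; total 8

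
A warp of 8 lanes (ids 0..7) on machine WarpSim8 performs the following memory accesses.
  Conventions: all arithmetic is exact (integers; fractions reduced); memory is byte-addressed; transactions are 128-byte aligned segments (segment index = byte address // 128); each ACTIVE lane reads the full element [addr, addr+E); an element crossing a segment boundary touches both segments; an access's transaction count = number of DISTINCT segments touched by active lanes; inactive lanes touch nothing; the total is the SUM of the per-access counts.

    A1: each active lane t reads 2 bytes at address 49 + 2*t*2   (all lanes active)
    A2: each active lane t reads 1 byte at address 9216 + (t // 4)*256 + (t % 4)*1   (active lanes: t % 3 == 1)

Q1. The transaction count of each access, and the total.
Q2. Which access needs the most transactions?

A1: 1 transaction
A2: 2 transactions

Answer: 1,2; total 3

Answer: A2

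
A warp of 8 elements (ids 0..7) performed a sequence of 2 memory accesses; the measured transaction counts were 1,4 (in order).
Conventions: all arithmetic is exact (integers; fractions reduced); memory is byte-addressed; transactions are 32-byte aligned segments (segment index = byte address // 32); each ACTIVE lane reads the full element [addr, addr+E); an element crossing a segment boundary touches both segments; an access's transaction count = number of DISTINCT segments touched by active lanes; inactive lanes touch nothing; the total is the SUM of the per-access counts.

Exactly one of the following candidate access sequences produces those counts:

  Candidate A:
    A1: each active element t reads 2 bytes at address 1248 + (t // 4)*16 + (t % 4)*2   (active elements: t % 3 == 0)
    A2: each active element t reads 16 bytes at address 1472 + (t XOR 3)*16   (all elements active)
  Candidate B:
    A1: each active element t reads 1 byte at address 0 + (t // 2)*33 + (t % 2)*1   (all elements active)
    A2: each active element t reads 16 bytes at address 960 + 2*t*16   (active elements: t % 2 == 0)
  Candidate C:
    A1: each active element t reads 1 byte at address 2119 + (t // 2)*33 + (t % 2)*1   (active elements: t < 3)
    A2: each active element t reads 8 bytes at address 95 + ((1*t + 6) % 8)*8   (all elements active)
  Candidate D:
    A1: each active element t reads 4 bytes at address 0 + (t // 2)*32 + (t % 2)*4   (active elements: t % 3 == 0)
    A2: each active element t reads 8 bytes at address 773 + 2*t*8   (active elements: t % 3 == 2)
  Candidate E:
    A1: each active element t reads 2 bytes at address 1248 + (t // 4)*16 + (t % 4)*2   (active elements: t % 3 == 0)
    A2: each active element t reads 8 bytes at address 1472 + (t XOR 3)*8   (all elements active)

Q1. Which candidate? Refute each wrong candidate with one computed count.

B: A1 gives 4 transactions, not 1
C: A1 gives 2 transactions, not 1
D: A1 gives 3 transactions, not 1
E: A2 gives 2 transactions, not 4
A: all counts match (1,4)

Answer: A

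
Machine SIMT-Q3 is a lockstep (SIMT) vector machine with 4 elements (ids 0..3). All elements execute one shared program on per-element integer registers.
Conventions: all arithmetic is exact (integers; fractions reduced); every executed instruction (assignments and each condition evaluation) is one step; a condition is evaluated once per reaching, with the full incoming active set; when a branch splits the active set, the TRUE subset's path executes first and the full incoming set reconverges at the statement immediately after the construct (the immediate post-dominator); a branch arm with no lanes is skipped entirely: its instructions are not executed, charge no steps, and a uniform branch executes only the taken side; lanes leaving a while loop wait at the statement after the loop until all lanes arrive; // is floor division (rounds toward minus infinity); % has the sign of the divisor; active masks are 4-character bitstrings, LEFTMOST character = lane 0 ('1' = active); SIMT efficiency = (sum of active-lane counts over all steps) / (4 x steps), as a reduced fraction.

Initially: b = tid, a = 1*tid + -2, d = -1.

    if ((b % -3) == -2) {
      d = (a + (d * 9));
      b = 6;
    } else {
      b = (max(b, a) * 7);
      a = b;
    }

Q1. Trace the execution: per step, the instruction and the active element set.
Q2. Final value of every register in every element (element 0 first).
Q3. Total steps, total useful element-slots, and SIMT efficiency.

step 0: eval ((b % -3) == -2)        1111
step 1: d <- (a + (d * 9))           0100
step 2: b <- 6                       0100
step 3: b <- (max(b, a) * 7)         1011
step 4: a <- b                       1011

Answer: 5 steps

b: 0,6,14,21
a: 0,-1,14,21
d: -1,-10,-1,-1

steps = 5; useful = 12; efficiency = 12/20 = 3/5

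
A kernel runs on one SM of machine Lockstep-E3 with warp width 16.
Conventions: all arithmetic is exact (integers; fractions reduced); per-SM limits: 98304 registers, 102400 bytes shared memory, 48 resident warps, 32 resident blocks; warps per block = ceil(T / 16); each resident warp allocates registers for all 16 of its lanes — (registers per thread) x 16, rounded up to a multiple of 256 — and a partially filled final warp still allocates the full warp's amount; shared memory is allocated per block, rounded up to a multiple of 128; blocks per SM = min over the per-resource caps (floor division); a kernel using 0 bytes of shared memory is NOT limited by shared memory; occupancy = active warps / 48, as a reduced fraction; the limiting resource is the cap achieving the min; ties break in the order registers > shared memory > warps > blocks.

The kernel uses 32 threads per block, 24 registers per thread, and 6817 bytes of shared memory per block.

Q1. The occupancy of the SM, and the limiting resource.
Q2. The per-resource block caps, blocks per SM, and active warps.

Answer: occupancy 7/12, limited by shared memory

registers: 96 blocks
shared memory: 14 blocks
warps: 24 blocks
blocks: 32 blocks

Answer: 14 blocks, 28 active warps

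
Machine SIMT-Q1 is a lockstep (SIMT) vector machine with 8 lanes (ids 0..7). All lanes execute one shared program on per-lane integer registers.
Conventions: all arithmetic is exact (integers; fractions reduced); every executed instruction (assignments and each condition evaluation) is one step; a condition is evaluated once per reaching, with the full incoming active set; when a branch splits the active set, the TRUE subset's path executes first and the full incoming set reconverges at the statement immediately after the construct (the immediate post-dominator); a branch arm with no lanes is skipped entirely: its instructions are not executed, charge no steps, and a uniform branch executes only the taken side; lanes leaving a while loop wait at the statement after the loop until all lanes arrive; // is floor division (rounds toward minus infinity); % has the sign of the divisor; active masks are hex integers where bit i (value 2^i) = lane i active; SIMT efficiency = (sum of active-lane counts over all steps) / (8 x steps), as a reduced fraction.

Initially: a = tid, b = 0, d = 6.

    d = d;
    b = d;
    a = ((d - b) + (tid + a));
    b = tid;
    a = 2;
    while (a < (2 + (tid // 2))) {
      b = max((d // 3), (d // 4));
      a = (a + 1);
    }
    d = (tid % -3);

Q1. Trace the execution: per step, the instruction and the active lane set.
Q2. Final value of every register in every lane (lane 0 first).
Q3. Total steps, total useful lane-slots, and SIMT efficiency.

step 0: d <- d                       0xff
step 1: b <- d                       0xff
step 2: a <- ((d - b) + (tid + a))   0xff
step 3: b <- tid                     0xff
step 4: a <- 2                       0xff
step 5: eval (a < (2 + (tid // 2)))  0xff
step 6: b <- max((d // 3), (d // 4)) 0xfc
step 7: a <- (a + 1)                 0xfc
step 8: eval (a < (2 + (tid // 2)))  0xfc
step 9: b <- max((d // 3), (d // 4)) 0xf0
step 10: a <- (a + 1)                 0xf0
step 11: eval (a < (2 + (tid // 2)))  0xf0
step 12: b <- max((d // 3), (d // 4)) 0xc0
step 13: a <- (a + 1)                 0xc0
step 14: eval (a < (2 + (tid // 2)))  0xc0
step 15: d <- (tid % -3)              0xff

Answer: 16 steps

a: 2,2,3,3,4,4,5,5
b: 0,1,2,2,2,2,2,2
d: 0,-2,-1,0,-2,-1,0,-2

steps = 16; useful = 92; efficiency = 92/128 = 23/32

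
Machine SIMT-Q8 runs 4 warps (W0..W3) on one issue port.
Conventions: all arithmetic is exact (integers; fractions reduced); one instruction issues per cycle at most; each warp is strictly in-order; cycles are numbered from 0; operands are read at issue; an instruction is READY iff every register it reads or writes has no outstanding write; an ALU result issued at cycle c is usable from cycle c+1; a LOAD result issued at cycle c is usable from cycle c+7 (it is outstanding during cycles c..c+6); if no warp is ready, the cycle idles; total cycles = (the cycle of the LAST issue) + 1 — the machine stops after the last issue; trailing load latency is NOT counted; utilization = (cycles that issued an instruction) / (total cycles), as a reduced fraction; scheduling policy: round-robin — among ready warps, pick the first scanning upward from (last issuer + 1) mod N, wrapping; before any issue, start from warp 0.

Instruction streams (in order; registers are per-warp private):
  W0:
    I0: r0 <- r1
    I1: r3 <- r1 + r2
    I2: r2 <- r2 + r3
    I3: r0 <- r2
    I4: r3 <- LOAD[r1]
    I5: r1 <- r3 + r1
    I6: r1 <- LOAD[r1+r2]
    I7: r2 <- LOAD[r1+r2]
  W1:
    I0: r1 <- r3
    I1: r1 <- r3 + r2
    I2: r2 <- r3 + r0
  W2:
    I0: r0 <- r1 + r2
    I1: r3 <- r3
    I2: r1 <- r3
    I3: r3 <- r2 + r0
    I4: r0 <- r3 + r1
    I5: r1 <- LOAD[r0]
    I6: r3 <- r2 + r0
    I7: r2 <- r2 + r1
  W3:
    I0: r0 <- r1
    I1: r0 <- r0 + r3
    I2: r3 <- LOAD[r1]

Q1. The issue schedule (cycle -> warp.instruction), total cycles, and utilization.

cycle 0: W0.I0
cycle 1: W1.I0
cycle 2: W2.I0
cycle 3: W3.I0
cycle 4: W0.I1
cycle 5: W1.I1
cycle 6: W2.I1
cycle 7: W3.I1
cycle 8: W0.I2
cycle 9: W1.I2
cycle 10: W2.I2
cycle 11: W3.I2
cycle 12: W0.I3
cycle 13: W2.I3
cycle 14: W0.I4
cycle 15: W2.I4
cycle 16: W2.I5
cycle 17: W2.I6
cycle 18: idle
cycle 19: idle
cycle 20: idle
cycle 21: W0.I5
cycle 22: W0.I6
cycle 23: W2.I7
cycle 24: idle
cycle 25: idle
cycle 26: idle
cycle 27: idle
cycle 28: idle
cycle 29: W0.I7

Answer: 30 cycles, utilization 11/15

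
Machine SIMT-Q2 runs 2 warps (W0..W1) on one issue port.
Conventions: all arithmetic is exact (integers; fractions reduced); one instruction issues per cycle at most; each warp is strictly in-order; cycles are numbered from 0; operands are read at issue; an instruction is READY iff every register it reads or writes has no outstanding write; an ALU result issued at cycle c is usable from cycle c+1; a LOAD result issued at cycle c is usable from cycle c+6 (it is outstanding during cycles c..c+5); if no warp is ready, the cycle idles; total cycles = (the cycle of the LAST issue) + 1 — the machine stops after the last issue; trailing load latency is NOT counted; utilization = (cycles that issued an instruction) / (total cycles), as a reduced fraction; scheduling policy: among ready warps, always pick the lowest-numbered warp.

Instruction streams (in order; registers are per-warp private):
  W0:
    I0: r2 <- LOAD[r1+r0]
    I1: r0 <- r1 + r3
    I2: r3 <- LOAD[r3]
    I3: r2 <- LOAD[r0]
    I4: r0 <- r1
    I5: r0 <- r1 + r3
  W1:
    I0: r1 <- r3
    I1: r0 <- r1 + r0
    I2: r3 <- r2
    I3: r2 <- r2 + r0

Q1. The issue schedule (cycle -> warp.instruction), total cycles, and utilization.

cycle 0: W0.I0
cycle 1: W0.I1
cycle 2: W0.I2
cycle 3: W1.I0
cycle 4: W1.I1
cycle 5: W1.I2
cycle 6: W0.I3
cycle 7: W0.I4
cycle 8: W0.I5
cycle 9: W1.I3

Answer: 10 cycles, utilization 1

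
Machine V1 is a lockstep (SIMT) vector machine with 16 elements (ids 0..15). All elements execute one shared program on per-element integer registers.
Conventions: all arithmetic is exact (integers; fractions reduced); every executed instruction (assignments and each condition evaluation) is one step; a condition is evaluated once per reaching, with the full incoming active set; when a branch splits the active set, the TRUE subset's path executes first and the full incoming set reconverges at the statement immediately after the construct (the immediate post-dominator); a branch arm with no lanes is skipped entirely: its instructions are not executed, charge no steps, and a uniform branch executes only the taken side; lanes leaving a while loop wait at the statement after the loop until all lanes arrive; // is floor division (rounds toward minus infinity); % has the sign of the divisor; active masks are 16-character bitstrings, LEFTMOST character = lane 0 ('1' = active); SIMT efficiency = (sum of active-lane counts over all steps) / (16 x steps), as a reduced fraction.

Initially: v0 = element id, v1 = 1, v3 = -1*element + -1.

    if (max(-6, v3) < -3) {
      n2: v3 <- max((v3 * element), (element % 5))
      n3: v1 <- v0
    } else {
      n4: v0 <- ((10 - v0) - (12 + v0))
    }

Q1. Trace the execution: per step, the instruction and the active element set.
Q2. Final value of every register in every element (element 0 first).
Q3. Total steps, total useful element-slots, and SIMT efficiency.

step 0: eval (max(-6, v3) < -3)      1111111111111111
step 1: v3 <- max((v3 * element), (element % 5)) 0001111111111111
step 2: v1 <- v0                     0001111111111111
step 3: v0 <- ((10 - v0) - (12 + v0)) 1110000000000000

Answer: 4 steps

v0: -2,-4,-6,3,4,5,6,7,8,9,10,11,12,13,14,15
v1: 1,1,1,3,4,5,6,7,8,9,10,11,12,13,14,15
v3: -1,-2,-3,3,4,0,1,2,3,4,0,1,2,3,4,0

steps = 4; useful = 45; efficiency = 45/64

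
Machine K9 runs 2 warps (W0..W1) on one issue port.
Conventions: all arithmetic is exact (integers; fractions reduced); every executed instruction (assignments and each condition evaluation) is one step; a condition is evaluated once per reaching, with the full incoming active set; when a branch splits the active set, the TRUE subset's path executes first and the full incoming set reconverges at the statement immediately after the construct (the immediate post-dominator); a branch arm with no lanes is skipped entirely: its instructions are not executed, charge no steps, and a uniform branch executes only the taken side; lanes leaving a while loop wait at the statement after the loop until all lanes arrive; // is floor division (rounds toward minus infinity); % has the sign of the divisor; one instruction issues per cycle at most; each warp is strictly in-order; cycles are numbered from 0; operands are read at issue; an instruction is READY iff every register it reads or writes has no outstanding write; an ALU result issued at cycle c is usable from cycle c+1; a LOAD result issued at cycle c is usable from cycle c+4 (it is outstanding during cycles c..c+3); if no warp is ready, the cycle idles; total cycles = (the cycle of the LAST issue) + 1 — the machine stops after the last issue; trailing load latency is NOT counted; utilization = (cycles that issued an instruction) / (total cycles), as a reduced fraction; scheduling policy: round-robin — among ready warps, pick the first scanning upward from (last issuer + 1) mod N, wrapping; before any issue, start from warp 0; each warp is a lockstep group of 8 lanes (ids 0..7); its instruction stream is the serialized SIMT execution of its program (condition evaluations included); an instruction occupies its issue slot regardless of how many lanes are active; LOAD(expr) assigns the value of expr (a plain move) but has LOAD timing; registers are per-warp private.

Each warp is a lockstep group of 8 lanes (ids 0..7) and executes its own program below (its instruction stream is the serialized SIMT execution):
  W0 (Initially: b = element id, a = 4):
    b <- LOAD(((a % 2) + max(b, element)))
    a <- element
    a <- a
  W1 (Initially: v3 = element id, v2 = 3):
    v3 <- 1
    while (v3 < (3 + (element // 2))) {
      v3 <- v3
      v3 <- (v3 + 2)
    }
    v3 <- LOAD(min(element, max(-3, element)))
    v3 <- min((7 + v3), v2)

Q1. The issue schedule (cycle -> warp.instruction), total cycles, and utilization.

cycle 0: W0.I0
cycle 1: W1.I0
cycle 2: W0.I1
cycle 3: W1.I1
cycle 4: W0.I2
cycle 5: W1.I2
cycle 6: W1.I3
cycle 7: W1.I4
cycle 8: W1.I5
cycle 9: W1.I6
cycle 10: W1.I7
cycle 11: W1.I8
cycle 12: W1.I9
cycle 13: W1.I10
cycle 14: W1.I11
cycle 15: idle
cycle 16: idle
cycle 17: idle
cycle 18: W1.I12

Answer: 19 cycles, utilization 16/19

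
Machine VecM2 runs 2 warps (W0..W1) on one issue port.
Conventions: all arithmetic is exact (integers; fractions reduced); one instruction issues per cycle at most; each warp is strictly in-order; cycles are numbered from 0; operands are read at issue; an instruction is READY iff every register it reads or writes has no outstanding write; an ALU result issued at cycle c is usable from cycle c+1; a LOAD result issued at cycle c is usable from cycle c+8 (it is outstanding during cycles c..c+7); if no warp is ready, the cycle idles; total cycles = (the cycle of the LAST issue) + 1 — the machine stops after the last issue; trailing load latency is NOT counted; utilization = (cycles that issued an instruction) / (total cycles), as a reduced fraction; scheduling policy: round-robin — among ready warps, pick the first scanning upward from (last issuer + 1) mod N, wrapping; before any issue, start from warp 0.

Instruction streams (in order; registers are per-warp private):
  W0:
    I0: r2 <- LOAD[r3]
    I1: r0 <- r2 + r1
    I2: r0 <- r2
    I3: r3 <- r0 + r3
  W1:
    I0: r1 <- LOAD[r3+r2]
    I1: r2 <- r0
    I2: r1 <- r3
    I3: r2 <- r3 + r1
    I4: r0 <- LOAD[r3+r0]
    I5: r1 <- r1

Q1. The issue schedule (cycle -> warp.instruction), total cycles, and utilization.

cycle 0: W0.I0
cycle 1: W1.I0
cycle 2: W1.I1
cycle 3: idle
cycle 4: idle
cycle 5: idle
cycle 6: idle
cycle 7: idle
cycle 8: W0.I1
cycle 9: W1.I2
cycle 10: W0.I2
cycle 11: W1.I3
cycle 12: W0.I3
cycle 13: W1.I4
cycle 14: W1.I5

Answer: 15 cycles, utilization 2/3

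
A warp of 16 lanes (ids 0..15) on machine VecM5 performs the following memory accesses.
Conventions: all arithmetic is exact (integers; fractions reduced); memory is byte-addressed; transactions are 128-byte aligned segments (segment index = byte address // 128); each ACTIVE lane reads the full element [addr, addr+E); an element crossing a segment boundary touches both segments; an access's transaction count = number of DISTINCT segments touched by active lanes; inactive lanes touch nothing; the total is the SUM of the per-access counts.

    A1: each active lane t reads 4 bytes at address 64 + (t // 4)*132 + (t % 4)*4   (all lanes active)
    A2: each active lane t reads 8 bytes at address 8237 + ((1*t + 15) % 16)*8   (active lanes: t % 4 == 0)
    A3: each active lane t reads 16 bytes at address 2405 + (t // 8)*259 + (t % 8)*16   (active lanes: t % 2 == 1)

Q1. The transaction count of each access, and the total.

A1: 4 transactions
A2: 2 transactions
A3: 4 transactions

Answer: 4,2,4; total 10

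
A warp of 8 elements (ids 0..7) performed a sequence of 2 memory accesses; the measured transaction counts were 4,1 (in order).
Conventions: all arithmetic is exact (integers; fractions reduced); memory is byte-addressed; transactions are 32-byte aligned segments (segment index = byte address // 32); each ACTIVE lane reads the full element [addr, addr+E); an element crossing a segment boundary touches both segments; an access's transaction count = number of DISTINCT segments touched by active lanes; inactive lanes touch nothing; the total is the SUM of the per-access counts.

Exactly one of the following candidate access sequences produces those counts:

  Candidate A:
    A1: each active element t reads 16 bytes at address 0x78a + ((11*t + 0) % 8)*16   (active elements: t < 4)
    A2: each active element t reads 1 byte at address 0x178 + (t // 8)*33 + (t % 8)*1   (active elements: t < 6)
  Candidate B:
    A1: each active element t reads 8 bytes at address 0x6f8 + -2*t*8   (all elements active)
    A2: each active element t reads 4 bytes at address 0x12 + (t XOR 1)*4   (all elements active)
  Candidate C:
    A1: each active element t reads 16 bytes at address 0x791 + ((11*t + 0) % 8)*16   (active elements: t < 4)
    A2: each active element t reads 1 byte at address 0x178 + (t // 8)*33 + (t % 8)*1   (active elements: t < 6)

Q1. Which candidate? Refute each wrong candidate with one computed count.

B: A2 gives 2 transactions, not 1
C: A1 gives 5 transactions, not 4
A: all counts match (4,1)

Answer: A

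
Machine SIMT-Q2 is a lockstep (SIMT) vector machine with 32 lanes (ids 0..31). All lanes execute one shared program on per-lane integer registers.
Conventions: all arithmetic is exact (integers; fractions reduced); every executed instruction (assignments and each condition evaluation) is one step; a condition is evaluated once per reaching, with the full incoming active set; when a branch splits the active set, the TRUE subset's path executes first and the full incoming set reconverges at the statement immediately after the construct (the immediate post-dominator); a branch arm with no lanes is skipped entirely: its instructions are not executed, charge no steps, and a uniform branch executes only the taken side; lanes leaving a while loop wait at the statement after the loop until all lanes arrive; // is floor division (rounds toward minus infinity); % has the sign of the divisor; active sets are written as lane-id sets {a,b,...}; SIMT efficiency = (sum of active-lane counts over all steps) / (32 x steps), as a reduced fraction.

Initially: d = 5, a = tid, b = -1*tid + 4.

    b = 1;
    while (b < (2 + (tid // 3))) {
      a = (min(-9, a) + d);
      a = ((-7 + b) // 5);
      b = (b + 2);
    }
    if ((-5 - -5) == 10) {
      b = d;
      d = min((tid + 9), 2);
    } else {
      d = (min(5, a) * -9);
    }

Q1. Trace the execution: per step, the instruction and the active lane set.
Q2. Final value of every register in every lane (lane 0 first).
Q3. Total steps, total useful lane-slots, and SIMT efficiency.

step 0: b <- 1                       {0,1,2,3,4,5,6,7,8,9,10,11,12,13,14,15,16,17,18,19,20,21,22,23,24,25,26,27,28,29,30,31}
step 1: eval (b < (2 + (tid // 3)))  {0,1,2,3,4,5,6,7,8,9,10,11,12,13,14,15,16,17,18,19,20,21,22,23,24,25,26,27,28,29,30,31}
step 2: a <- (min(-9, a) + d)        {0,1,2,3,4,5,6,7,8,9,10,11,12,13,14,15,16,17,18,19,20,21,22,23,24,25,26,27,28,29,30,31}
step 3: a <- ((-7 + b) // 5)         {0,1,2,3,4,5,6,7,8,9,10,11,12,13,14,15,16,17,18,19,20,21,22,23,24,25,26,27,28,29,30,31}
step 4: b <- (b + 2)                 {0,1,2,3,4,5,6,7,8,9,10,11,12,13,14,15,16,17,18,19,20,21,22,23,24,25,26,27,28,29,30,31}
step 5: eval (b < (2 + (tid // 3)))  {0,1,2,3,4,5,6,7,8,9,10,11,12,13,14,15,16,17,18,19,20,21,22,23,24,25,26,27,28,29,30,31}
step 6: a <- (min(-9, a) + d)        {6,7,8,9,10,11,12,13,14,15,16,17,18,19,20,21,22,23,24,25,26,27,28,29,30,31}
step 7: a <- ((-7 + b) // 5)         {6,7,8,9,10,11,12,13,14,15,16,17,18,19,20,21,22,23,24,25,26,27,28,29,30,31}
step 8: b <- (b + 2)                 {6,7,8,9,10,11,12,13,14,15,16,17,18,19,20,21,22,23,24,25,26,27,28,29,30,31}
step 9: eval (b < (2 + (tid // 3)))  {6,7,8,9,10,11,12,13,14,15,16,17,18,19,20,21,22,23,24,25,26,27,28,29,30,31}
step 10: a <- (min(-9, a) + d)        {12,13,14,15,16,17,18,19,20,21,22,23,24,25,26,27,28,29,30,31}
step 11: a <- ((-7 + b) // 5)         {12,13,14,15,16,17,18,19,20,21,22,23,24,25,26,27,28,29,30,31}
step 12: b <- (b + 2)                 {12,13,14,15,16,17,18,19,20,21,22,23,24,25,26,27,28,29,30,31}
step 13: eval (b < (2 + (tid // 3)))  {12,13,14,15,16,17,18,19,20,21,22,23,24,25,26,27,28,29,30,31}
step 14: a <- (min(-9, a) + d)        {18,19,20,21,22,23,24,25,26,27,28,29,30,31}
step 15: a <- ((-7 + b) // 5)         {18,19,20,21,22,23,24,25,26,27,28,29,30,31}
step 16: b <- (b + 2)                 {18,19,20,21,22,23,24,25,26,27,28,29,30,31}
step 17: eval (b < (2 + (tid // 3)))  {18,19,20,21,22,23,24,25,26,27,28,29,30,31}
step 18: a <- (min(-9, a) + d)        {24,25,26,27,28,29,30,31}
step 19: a <- ((-7 + b) // 5)         {24,25,26,27,28,29,30,31}
step 20: b <- (b + 2)                 {24,25,26,27,28,29,30,31}
step 21: eval (b < (2 + (tid // 3)))  {24,25,26,27,28,29,30,31}
step 22: a <- (min(-9, a) + d)        {30,31}
step 23: a <- ((-7 + b) // 5)         {30,31}
step 24: b <- (b + 2)                 {30,31}
step 25: eval (b < (2 + (tid // 3)))  {30,31}
step 26: eval ((-5 - -5) == 10)       {0,1,2,3,4,5,6,7,8,9,10,11,12,13,14,15,16,17,18,19,20,21,22,23,24,25,26,27,28,29,30,31}
step 27: d <- (min(5, a) * -9)        {0,1,2,3,4,5,6,7,8,9,10,11,12,13,14,15,16,17,18,19,20,21,22,23,24,25,26,27,28,29,30,31}

Answer: 28 steps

d: 18,18,18,18,18,18,9,9,9,9,9,9,9,9,9,9,9,9,0,0,0,0,0,0,0,0,0,0,0,0,0,0
a: -2,-2,-2,-2,-2,-2,-1,-1,-1,-1,-1,-1,-1,-1,-1,-1,-1,-1,0,0,0,0,0,0,0,0,0,0,0,0,0,0
b: 3,3,3,3,3,3,5,5,5,5,5,5,7,7,7,7,7,7,9,9,9,9,9,9,11,11,11,11,11,11,13,13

steps = 28; useful = 536; efficiency = 536/896 = 67/112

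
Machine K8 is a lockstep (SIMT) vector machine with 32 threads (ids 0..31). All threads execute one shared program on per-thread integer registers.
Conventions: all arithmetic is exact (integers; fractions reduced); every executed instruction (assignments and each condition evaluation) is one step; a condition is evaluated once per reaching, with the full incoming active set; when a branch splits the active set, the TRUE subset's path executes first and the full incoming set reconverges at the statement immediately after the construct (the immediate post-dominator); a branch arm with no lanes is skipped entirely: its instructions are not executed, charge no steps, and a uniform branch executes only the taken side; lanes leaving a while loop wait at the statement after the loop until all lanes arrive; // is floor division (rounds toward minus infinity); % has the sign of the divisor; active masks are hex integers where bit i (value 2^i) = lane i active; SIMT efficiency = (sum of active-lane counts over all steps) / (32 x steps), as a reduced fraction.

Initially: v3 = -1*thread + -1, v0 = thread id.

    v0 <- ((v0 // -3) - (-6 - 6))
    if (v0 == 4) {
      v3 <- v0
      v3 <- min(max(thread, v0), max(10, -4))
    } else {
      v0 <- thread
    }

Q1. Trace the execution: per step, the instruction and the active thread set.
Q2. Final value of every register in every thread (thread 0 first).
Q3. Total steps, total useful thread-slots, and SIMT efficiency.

step 0: v0 <- ((v0 // -3) - (-6 - 6)) 0xffffffff
step 1: eval (v0 == 4)               0xffffffff
step 2: v3 <- v0                     0x01c00000
step 3: v3 <- min(max(thread, v0), max(10, -4)) 0x01c00000
step 4: v0 <- thread                 0xfe3fffff

Answer: 5 steps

v3: -1,-2,-3,-4,-5,-6,-7,-8,-9,-10,-11,-12,-13,-14,-15,-16,-17,-18,-19,-20,-21,-22,10,10,10,-26,-27,-28,-29,-30,-31,-32
v0: 0,1,2,3,4,5,6,7,8,9,10,11,12,13,14,15,16,17,18,19,20,21,4,4,4,25,26,27,28,29,30,31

steps = 5; useful = 99; efficiency = 99/160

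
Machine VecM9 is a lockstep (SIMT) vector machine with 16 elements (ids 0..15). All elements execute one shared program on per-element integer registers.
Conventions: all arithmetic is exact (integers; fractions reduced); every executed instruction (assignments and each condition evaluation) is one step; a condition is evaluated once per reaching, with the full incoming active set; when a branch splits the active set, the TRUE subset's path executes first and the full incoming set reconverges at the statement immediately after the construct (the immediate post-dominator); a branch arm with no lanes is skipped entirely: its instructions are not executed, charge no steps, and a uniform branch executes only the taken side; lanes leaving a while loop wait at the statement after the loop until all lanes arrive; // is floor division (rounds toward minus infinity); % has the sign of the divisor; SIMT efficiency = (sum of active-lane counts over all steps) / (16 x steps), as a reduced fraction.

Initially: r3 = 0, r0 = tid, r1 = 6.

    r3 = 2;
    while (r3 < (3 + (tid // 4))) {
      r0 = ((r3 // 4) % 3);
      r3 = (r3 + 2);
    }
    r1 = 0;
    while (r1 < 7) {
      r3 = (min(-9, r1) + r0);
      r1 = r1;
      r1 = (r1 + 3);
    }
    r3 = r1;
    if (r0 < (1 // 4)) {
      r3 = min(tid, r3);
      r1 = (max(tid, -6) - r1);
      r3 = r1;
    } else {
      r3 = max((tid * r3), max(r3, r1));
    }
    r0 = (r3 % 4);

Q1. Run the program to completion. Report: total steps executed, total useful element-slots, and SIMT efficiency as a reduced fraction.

Answer: 26 steps, 392 useful, 49/52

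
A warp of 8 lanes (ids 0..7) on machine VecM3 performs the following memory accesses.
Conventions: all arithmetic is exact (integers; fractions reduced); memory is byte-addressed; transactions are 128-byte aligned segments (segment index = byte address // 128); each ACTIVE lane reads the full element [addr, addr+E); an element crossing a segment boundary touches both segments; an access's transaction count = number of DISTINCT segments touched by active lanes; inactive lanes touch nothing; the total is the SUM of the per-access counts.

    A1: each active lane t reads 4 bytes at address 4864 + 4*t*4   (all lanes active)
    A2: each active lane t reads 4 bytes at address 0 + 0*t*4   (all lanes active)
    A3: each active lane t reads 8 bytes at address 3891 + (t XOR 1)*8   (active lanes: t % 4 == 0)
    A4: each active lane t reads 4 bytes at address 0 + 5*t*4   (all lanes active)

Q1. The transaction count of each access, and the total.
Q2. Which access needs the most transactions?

A1: 1 transaction
A2: 1 transaction
A3: 1 transaction
A4: 2 transactions

Answer: 1,1,1,2; total 5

Answer: A4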